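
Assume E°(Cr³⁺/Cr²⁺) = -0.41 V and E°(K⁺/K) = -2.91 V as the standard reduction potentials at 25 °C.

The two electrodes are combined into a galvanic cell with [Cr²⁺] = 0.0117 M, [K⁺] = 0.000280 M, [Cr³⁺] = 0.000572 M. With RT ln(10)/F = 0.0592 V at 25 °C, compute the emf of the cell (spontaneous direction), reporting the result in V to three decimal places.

Cr³⁺/Cr²⁺ is the cathode (higher E°), K⁺/K the anode: E°cell = -0.41 − (-2.91) = +2.50 V, n = 1.
Overall: Cr³⁺(aq) + K(s) → Cr²⁺(aq) + K⁺(aq)
Q = [Cr²⁺]·[K⁺] / ([Cr³⁺]); log Q = -2.242.
E = E° − (0.0592/n) log Q = +2.50 − (0.0592/1)(-2.242) = +2.633 V.

+2.633 V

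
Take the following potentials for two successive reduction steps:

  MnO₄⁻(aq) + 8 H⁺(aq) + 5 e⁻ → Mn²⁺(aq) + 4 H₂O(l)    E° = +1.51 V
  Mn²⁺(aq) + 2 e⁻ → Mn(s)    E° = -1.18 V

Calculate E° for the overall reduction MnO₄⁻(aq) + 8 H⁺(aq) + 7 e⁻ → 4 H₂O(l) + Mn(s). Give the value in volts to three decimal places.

+0.741 V

Standard free energies of sequential steps add: ΔG°₃ = ΔG°₁ + ΔG°₂, so n₃E°₃ = n₁E°₁ + n₂E°₂.
E°₃ = (5×+1.51 + 2×-1.18) / 7 = (+5.190) / 7 = +0.741 V.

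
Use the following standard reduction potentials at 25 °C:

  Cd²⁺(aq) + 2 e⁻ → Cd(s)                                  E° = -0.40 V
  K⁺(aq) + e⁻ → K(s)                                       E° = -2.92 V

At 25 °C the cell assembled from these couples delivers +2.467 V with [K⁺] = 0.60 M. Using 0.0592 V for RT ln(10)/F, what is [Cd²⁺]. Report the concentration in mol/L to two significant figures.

Cd²⁺/Cd is the cathode, K⁺/K the anode: E°cell = +2.52 V, n = 2.
Overall reaction: Cd²⁺(aq) + 2 K(s) → Cd(s) + 2 K⁺(aq); Q = [K⁺]^2/[Cd²⁺]^1.
From E = E° − (0.0592/n) log Q: log Q = (E° − E)·n/0.0592 = (+2.52 − (+2.467))·2/0.0592 = 1.7905.
So 1·log[Cd²⁺] = 2·log(0.6) − log Q = -0.4437 − (1.7905) = -2.2342; [Cd²⁺] = 10^(-2.2342) ≈ 0.0058 M.

0.0058 M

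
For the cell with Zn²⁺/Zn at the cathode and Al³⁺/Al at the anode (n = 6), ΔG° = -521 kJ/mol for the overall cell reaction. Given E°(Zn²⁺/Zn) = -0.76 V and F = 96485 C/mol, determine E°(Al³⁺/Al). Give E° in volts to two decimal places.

-1.66 V

E°cell = −ΔG°/(nF) = −(-521×10³)/((6)(96485)) = +0.900 V.
Since Zn²⁺/Zn is the cathode and Al³⁺/Al the anode, E°cell = E°(Zn²⁺/Zn) − E°(Al³⁺/Al).
So E°(Al³⁺/Al) = E°(Zn²⁺/Zn) − E°cell = (-0.76) − (+0.900) = -1.66 V.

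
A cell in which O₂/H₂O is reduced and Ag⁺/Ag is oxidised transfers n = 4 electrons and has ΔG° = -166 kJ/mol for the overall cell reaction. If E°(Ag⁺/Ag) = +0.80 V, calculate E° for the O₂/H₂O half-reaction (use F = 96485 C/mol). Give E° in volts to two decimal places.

+1.23 V

E°cell = −ΔG°/(nF) = −(-166×10³)/((4)(96485)) = +0.430 V.
Since O₂/H₂O is the cathode and Ag⁺/Ag the anode, E°cell = E°(O₂/H₂O) − E°(Ag⁺/Ag).
So E°(O₂/H₂O) = E°cell + E°(Ag⁺/Ag) = +0.430 + (+0.80) = +1.23 V.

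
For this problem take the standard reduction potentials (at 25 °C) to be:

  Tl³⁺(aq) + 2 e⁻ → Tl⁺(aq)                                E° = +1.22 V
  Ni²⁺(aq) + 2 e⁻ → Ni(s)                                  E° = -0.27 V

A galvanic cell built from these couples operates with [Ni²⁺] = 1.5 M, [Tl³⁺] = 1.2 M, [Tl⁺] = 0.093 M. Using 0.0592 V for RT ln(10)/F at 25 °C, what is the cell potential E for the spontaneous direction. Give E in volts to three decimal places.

+1.518 V

Tl³⁺/Tl⁺ is the cathode (higher E°), Ni²⁺/Ni the anode: E°cell = +1.22 − (-0.27) = +1.49 V, n = 2.
Overall: Tl³⁺(aq) + Ni(s) → Tl⁺(aq) + Ni²⁺(aq)
Q = [Tl⁺]·[Ni²⁺] / ([Tl³⁺]); log Q = -0.935.
E = E° − (0.0592/n) log Q = +1.49 − (0.0592/2)(-0.935) = +1.518 V.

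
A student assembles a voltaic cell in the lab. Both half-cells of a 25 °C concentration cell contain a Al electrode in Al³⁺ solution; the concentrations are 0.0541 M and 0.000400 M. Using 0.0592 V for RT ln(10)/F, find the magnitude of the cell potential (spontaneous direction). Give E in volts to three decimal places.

For a concentration cell E°cell = 0. The 0.0541 M side is the cathode (reduction is favoured where [Al³⁺] is higher).
With n = 3, E = −(0.0592/3) log([Al³⁺]ₐₙ/[Al³⁺]꜀ₐₜ) = −(0.0592/3) log(0.0004/0.0541) = −(0.0592/3)(-2.131) = +0.042 V.

+0.042 V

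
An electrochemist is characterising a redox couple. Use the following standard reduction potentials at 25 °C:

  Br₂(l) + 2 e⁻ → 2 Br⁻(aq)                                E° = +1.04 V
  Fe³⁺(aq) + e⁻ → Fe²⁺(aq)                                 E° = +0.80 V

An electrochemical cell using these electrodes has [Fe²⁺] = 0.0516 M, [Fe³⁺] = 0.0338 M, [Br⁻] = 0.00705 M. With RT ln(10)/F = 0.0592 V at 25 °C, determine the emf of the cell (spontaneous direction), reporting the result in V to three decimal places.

Br₂/Br⁻ is the cathode (higher E°), Fe³⁺/Fe²⁺ the anode: E°cell = +1.04 − (+0.80) = +0.24 V, n = 2.
Overall: Br₂(l) + 2 Fe²⁺(aq) → 2 Br⁻(aq) + 2 Fe³⁺(aq)
Q = [Br⁻]^2·[Fe³⁺]^2 / ([Fe²⁺]^2); log Q = -4.671.
E = E° − (0.0592/n) log Q = +0.24 − (0.0592/2)(-4.671) = +0.378 V.

+0.378 V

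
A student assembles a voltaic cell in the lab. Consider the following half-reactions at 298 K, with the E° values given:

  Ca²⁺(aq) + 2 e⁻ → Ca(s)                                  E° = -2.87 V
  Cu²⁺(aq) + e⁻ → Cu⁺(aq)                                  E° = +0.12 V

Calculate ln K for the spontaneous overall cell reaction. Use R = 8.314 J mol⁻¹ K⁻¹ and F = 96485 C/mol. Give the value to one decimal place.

232.9

Cathode: Cu²⁺/Cu⁺; anode: Ca²⁺/Ca. E°cell = (+0.12) − (-2.87) = +2.99 V, with n = 2.
ΔG° = −nFE° = −RT ln K, so ln K = nFE°/(RT) = (2)(96485)(+2.99) / ((8.314)(298)) = 232.881.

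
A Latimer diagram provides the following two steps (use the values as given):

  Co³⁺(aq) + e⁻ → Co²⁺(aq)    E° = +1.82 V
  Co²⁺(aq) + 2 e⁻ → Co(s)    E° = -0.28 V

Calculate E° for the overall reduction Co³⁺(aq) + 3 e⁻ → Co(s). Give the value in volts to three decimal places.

+0.420 V

Since ΔG° = −nFE° is additive over sequential reductions, n₃E°₃ = n₁E°₁ + n₂E°₂.
E°₃ = (1×+1.82 + 2×-0.28) / 3 = (+1.260) / 3 = +0.420 V.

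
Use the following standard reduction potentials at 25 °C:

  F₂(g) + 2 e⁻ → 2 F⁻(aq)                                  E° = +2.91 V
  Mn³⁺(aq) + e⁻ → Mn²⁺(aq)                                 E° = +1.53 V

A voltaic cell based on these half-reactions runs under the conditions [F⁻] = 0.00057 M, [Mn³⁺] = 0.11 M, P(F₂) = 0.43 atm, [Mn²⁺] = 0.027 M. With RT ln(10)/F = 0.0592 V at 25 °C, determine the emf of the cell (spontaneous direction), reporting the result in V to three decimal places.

F₂/F⁻ is the cathode (higher E°), Mn³⁺/Mn²⁺ the anode: E°cell = +2.91 − (+1.53) = +1.38 V, n = 2.
Overall: F₂(g) + 2 Mn²⁺(aq) → 2 F⁻(aq) + 2 Mn³⁺(aq)
Q = [F⁻]^2·[Mn³⁺]^2 / (P(F₂)·[Mn²⁺]^2); log Q = -4.902.
E = E° − (0.0592/n) log Q = +1.38 − (0.0592/2)(-4.902) = +1.525 V.

+1.525 V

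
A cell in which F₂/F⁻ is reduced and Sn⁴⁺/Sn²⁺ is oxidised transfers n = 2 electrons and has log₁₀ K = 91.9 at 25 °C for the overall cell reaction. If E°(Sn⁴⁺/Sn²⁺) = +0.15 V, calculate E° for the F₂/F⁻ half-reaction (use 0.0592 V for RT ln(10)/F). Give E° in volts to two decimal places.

E°cell = (0.0592/n)·log K = (0.0592/2)(91.9) = +2.720 V.
Since F₂/F⁻ is the cathode and Sn⁴⁺/Sn²⁺ the anode, E°cell = E°(F₂/F⁻) − E°(Sn⁴⁺/Sn²⁺).
So E°(F₂/F⁻) = E°cell + E°(Sn⁴⁺/Sn²⁺) = +2.720 + (+0.15) = +2.87 V.

+2.87 V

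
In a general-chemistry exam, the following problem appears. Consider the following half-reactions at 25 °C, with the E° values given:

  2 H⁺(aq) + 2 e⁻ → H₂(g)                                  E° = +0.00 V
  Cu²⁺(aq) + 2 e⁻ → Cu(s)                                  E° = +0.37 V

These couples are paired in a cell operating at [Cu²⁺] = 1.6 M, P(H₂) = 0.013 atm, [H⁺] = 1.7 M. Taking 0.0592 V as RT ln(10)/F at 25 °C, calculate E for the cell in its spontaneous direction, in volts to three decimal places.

+0.307 V

Cu²⁺/Cu is the cathode (higher E°), H⁺/H₂ the anode: E°cell = +0.37 − (+0.00) = +0.37 V, n = 2.
Overall: Cu²⁺(aq) + H₂(g) → Cu(s) + 2 H⁺(aq)
Q = [H⁺]^2 / ([Cu²⁺]·P(H₂)); log Q = 2.143.
E = E° − (0.0592/n) log Q = +0.37 − (0.0592/2)(2.143) = +0.307 V.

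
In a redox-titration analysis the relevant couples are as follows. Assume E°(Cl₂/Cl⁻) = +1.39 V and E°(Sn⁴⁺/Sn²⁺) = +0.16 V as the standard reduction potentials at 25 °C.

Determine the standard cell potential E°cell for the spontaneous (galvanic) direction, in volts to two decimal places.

The Cl₂/Cl⁻ couple has the higher reduction potential, so it is the cathode; Sn⁴⁺/Sn²⁺ is oxidised at the anode.
E°cell = E°(cathode) − E°(anode) = (+1.39) − (+0.16) = +1.23 V.
Since E°cell > 0, the reaction is spontaneous under standard conditions.

+1.23 V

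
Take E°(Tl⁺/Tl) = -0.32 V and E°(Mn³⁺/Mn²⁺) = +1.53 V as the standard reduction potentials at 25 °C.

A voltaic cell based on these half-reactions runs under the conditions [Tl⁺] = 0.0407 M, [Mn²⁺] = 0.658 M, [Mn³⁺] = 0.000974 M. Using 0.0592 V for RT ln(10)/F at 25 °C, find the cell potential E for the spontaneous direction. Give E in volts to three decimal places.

+1.765 V

Mn³⁺/Mn²⁺ is the cathode (higher E°), Tl⁺/Tl the anode: E°cell = +1.53 − (-0.32) = +1.85 V, n = 1.
Overall: Mn³⁺(aq) + Tl(s) → Mn²⁺(aq) + Tl⁺(aq)
Q = [Mn²⁺]·[Tl⁺] / ([Mn³⁺]); log Q = 1.439.
E = E° − (0.0592/n) log Q = +1.85 − (0.0592/1)(1.439) = +1.765 V.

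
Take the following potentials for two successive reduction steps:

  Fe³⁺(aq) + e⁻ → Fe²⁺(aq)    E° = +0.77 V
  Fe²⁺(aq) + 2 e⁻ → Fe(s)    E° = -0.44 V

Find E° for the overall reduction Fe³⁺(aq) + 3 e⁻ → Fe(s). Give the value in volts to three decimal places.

Since ΔG° = −nFE° is additive over sequential reductions, n₃E°₃ = n₁E°₁ + n₂E°₂.
E°₃ = (1×+0.77 + 2×-0.44) / 3 = (-0.110) / 3 = -0.037 V.
Simply averaging or adding the two E° values would be wrong; the electron-weighted sum is required.

-0.037 V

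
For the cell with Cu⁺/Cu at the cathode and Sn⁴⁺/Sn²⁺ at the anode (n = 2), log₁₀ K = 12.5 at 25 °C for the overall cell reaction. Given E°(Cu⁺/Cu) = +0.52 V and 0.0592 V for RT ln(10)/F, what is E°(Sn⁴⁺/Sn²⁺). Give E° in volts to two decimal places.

+0.15 V

E°cell = (0.0592/n)·log K = (0.0592/2)(12.5) = +0.370 V.
Since Cu⁺/Cu is the cathode and Sn⁴⁺/Sn²⁺ the anode, E°cell = E°(Cu⁺/Cu) − E°(Sn⁴⁺/Sn²⁺).
So E°(Sn⁴⁺/Sn²⁺) = E°(Cu⁺/Cu) − E°cell = (+0.52) − (+0.370) = +0.15 V.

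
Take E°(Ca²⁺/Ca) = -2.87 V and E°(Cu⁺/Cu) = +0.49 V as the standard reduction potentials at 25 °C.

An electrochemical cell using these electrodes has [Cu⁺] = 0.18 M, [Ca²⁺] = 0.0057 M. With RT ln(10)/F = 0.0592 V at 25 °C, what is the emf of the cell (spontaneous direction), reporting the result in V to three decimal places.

Cu⁺/Cu is the cathode (higher E°), Ca²⁺/Ca the anode: E°cell = +0.49 − (-2.87) = +3.36 V, n = 2.
Overall: 2 Cu⁺(aq) + Ca(s) → 2 Cu(s) + Ca²⁺(aq)
Q = [Ca²⁺] / ([Cu⁺]^2); log Q = -0.755.
E = E° − (0.0592/n) log Q = +3.36 − (0.0592/2)(-0.755) = +3.382 V.

+3.382 V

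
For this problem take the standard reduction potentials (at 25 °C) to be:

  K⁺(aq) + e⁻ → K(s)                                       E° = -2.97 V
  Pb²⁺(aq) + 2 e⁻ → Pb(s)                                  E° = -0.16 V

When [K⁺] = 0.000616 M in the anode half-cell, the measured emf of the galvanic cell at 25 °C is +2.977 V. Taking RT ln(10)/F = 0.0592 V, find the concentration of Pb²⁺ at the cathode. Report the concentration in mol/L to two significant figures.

0.17 M

Pb²⁺/Pb is the cathode, K⁺/K the anode: E°cell = +2.81 V, n = 2.
Overall reaction: Pb²⁺(aq) + 2 K(s) → Pb(s) + 2 K⁺(aq); Q = [K⁺]^2/[Pb²⁺]^1.
From E = E° − (0.0592/n) log Q: log Q = (E° − E)·n/0.0592 = (+2.81 − (+2.977))·2/0.0592 = -5.6419.
So 1·log[Pb²⁺] = 2·log(0.000616) − log Q = -6.4208 − (-5.6419) = -0.7789; [Pb²⁺] = 10^(-0.7789) ≈ 0.17 M.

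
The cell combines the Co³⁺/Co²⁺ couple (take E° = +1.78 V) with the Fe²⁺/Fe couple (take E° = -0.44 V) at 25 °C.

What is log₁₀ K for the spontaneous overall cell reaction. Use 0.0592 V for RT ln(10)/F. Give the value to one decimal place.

Cathode: Co³⁺/Co²⁺; anode: Fe²⁺/Fe. E°cell = +2.22 V, n = 2.
log K = nE°cell / 0.0592 = (2)(+2.22) / 0.0592 = 75.0.

75.0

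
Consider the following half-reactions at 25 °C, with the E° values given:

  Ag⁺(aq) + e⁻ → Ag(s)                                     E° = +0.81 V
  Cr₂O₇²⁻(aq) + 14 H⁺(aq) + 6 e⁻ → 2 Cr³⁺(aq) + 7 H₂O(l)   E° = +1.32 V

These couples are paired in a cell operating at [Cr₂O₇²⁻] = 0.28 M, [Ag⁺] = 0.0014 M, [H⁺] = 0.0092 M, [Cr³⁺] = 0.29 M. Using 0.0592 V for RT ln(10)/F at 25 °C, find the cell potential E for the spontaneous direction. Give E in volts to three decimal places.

+0.403 V

Cr₂O₇²⁻/Cr³⁺ is the cathode (higher E°), Ag⁺/Ag the anode: E°cell = +1.32 − (+0.81) = +0.51 V, n = 6.
Overall: Cr₂O₇²⁻(aq) + 14 H⁺(aq) + 6 Ag(s) → 2 Cr³⁺(aq) + 7 H₂O(l) + 6 Ag⁺(aq)
Q = [Cr³⁺]^2·[Ag⁺]^6 / ([Cr₂O₇²⁻]·[H⁺]^14); log Q = 10.861.
E = E° − (0.0592/n) log Q = +0.51 − (0.0592/6)(10.861) = +0.403 V.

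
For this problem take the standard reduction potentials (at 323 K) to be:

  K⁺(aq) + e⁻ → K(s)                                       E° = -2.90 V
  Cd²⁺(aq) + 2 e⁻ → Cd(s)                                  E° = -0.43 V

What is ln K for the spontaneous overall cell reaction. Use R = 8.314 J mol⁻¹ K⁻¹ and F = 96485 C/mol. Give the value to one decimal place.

177.5

Cathode: Cd²⁺/Cd; anode: K⁺/K. E°cell = (-0.43) − (-2.90) = +2.47 V, with n = 2.
ΔG° = −nFE° = −RT ln K, so ln K = nFE°/(RT) = (2)(96485)(+2.47) / ((8.314)(323)) = 177.490.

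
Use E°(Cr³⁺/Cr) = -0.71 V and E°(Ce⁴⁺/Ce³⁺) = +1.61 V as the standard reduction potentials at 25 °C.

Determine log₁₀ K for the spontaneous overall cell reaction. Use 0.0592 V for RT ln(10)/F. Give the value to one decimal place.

Cathode: Ce⁴⁺/Ce³⁺; anode: Cr³⁺/Cr. E°cell = +2.32 V, n = 3.
log K = nE°cell / 0.0592 = (3)(+2.32) / 0.0592 = 117.6.

117.6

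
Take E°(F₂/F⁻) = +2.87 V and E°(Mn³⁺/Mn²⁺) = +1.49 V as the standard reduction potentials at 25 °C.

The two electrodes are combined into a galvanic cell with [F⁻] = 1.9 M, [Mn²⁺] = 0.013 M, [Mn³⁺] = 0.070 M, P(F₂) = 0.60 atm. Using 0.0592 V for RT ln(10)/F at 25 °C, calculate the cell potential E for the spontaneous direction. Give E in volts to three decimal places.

+1.314 V

F₂/F⁻ is the cathode (higher E°), Mn³⁺/Mn²⁺ the anode: E°cell = +2.87 − (+1.49) = +1.38 V, n = 2.
Overall: F₂(g) + 2 Mn²⁺(aq) → 2 F⁻(aq) + 2 Mn³⁺(aq)
Q = [F⁻]^2·[Mn³⁺]^2 / (P(F₂)·[Mn²⁺]^2); log Q = 2.242.
E = E° − (0.0592/n) log Q = +1.38 − (0.0592/2)(2.242) = +1.314 V.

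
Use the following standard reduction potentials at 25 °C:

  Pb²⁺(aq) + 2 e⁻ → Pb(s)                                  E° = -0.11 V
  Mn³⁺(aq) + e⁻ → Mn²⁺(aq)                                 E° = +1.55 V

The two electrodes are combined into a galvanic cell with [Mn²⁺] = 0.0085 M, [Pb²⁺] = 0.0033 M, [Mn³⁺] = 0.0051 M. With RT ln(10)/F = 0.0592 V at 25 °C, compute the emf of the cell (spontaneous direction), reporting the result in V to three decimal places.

+1.720 V

Mn³⁺/Mn²⁺ is the cathode (higher E°), Pb²⁺/Pb the anode: E°cell = +1.55 − (-0.11) = +1.66 V, n = 2.
Overall: 2 Mn³⁺(aq) + Pb(s) → 2 Mn²⁺(aq) + Pb²⁺(aq)
Q = [Mn²⁺]^2·[Pb²⁺] / ([Mn³⁺]^2); log Q = -2.038.
E = E° − (0.0592/n) log Q = +1.66 − (0.0592/2)(-2.038) = +1.720 V.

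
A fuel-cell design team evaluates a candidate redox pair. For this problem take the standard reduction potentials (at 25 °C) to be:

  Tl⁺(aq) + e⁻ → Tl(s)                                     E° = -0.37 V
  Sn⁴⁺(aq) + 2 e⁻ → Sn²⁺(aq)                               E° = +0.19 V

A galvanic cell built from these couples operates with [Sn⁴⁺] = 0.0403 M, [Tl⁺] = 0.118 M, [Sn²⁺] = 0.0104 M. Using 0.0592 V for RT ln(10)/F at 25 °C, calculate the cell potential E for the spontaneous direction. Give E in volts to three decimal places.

Sn⁴⁺/Sn²⁺ is the cathode (higher E°), Tl⁺/Tl the anode: E°cell = +0.19 − (-0.37) = +0.56 V, n = 2.
Overall: Sn⁴⁺(aq) + 2 Tl(s) → Sn²⁺(aq) + 2 Tl⁺(aq)
Q = [Sn²⁺]·[Tl⁺]^2 / ([Sn⁴⁺]); log Q = -2.445.
E = E° − (0.0592/n) log Q = +0.56 − (0.0592/2)(-2.445) = +0.632 V.

+0.632 V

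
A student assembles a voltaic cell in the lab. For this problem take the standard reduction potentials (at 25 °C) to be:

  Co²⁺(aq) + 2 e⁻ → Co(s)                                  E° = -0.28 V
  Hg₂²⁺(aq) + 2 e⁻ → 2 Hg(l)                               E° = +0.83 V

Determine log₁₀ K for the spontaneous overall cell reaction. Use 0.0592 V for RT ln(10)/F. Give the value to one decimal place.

Cathode: Hg₂²⁺/Hg; anode: Co²⁺/Co. E°cell = +1.11 V, n = 2.
log K = nE°cell / 0.0592 = (2)(+1.11) / 0.0592 = 37.5.

37.5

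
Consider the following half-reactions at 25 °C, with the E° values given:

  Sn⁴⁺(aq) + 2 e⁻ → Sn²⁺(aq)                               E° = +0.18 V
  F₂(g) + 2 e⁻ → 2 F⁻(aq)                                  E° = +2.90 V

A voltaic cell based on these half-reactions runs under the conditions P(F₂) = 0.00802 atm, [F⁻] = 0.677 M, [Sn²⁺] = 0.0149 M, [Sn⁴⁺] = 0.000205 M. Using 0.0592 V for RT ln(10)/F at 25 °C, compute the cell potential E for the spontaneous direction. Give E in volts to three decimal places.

+2.723 V

F₂/F⁻ is the cathode (higher E°), Sn⁴⁺/Sn²⁺ the anode: E°cell = +2.90 − (+0.18) = +2.72 V, n = 2.
Overall: F₂(g) + Sn²⁺(aq) → 2 F⁻(aq) + Sn⁴⁺(aq)
Q = [F⁻]^2·[Sn⁴⁺] / (P(F₂)·[Sn²⁺]); log Q = -0.104.
E = E° − (0.0592/n) log Q = +2.72 − (0.0592/2)(-0.104) = +2.723 V.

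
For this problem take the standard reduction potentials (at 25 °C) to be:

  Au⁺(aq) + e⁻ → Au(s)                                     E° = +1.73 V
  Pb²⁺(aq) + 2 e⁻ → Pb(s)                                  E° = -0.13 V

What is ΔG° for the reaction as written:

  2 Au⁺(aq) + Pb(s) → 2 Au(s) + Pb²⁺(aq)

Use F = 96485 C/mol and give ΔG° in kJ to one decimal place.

-358.9 kJ

As written, Au⁺/Au is reduced (cathode) and Pb²⁺/Pb is oxidised (anode), so E°cell = (+1.73) − (-0.13) = +1.86 V.
Balancing electrons gives n = 2.
ΔG° = −nFE° = −(2)(96485)(+1.86) = -358,924 J = -358.9 kJ.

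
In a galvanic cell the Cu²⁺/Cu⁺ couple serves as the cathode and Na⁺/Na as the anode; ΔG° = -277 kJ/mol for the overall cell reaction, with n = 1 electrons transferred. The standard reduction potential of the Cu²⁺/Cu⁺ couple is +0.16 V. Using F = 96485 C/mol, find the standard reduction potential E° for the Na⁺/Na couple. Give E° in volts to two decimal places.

E°cell = −ΔG°/(nF) = −(-277×10³)/((1)(96485)) = +2.871 V.
Since Cu²⁺/Cu⁺ is the cathode and Na⁺/Na the anode, E°cell = E°(Cu²⁺/Cu⁺) − E°(Na⁺/Na).
So E°(Na⁺/Na) = E°(Cu²⁺/Cu⁺) − E°cell = (+0.16) − (+2.871) = -2.71 V.

-2.71 V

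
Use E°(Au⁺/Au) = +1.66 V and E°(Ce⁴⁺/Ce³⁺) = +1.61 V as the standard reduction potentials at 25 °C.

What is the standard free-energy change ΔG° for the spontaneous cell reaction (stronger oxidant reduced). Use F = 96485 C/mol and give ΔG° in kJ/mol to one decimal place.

Au⁺/Au (E° = +1.66 V) is the cathode; Ce⁴⁺/Ce³⁺ (E° = +1.61 V) is the anode, so E°cell = +0.05 V.
Balancing electrons gives n = 1 (lcm of 1 and 1).
ΔG° = −nFE° = −(1)(96485)(+0.05) = -4,824 J = -4.8 kJ/mol.

-4.8 kJ/mol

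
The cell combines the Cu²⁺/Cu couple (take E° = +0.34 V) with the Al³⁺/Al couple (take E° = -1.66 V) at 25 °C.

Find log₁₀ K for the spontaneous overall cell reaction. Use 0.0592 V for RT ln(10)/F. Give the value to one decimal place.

202.7

Cathode: Cu²⁺/Cu; anode: Al³⁺/Al. E°cell = +2.00 V, n = 6.
log K = nE°cell / 0.0592 = (6)(+2.00) / 0.0592 = 202.7.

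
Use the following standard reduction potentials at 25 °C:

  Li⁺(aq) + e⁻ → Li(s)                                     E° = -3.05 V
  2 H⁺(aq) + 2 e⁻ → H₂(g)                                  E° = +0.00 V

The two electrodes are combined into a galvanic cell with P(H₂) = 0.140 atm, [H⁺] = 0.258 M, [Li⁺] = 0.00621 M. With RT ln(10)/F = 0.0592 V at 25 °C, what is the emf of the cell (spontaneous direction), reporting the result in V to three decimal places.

H⁺/H₂ is the cathode (higher E°), Li⁺/Li the anode: E°cell = +0.00 − (-3.05) = +3.05 V, n = 2.
Overall: 2 H⁺(aq) + 2 Li(s) → H₂(g) + 2 Li⁺(aq)
Q = P(H₂)·[Li⁺]^2 / ([H⁺]^2); log Q = -4.091.
E = E° − (0.0592/n) log Q = +3.05 − (0.0592/2)(-4.091) = +3.171 V.

+3.171 V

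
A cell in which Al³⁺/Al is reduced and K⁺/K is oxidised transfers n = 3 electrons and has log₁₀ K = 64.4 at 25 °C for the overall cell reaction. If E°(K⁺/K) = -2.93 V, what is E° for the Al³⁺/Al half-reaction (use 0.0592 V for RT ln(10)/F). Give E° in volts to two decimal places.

E°cell = (0.0592/n)·log K = (0.0592/3)(64.4) = +1.271 V.
Since Al³⁺/Al is the cathode and K⁺/K the anode, E°cell = E°(Al³⁺/Al) − E°(K⁺/K).
So E°(Al³⁺/Al) = E°cell + E°(K⁺/K) = +1.271 + (-2.93) = -1.66 V.

-1.66 V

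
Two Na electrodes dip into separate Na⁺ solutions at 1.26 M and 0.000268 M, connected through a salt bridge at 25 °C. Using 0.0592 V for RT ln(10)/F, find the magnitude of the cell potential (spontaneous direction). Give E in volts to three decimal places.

For a concentration cell E°cell = 0. The 1.26 M side is the cathode (reduction is favoured where [Na⁺] is higher).
With n = 1, E = −(0.0592/1) log([Na⁺]ₐₙ/[Na⁺]꜀ₐₜ) = −(0.0592/1) log(0.000268/1.26) = −(0.0592/1)(-3.672) = +0.217 V.

+0.217 V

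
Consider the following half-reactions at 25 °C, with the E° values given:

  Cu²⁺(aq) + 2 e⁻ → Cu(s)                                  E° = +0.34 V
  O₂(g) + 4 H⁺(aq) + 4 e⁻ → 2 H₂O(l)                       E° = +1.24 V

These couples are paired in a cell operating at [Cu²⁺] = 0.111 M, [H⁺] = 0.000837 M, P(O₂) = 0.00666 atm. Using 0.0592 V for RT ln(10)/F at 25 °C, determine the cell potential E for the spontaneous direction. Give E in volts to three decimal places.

O₂/H₂O is the cathode (higher E°), Cu²⁺/Cu the anode: E°cell = +1.24 − (+0.34) = +0.90 V, n = 4.
Overall: O₂(g) + 4 H⁺(aq) + 2 Cu(s) → 2 H₂O(l) + 2 Cu²⁺(aq)
Q = [Cu²⁺]^2 / (P(O₂)·[H⁺]^4); log Q = 12.576.
E = E° − (0.0592/n) log Q = +0.90 − (0.0592/4)(12.576) = +0.714 V.

+0.714 V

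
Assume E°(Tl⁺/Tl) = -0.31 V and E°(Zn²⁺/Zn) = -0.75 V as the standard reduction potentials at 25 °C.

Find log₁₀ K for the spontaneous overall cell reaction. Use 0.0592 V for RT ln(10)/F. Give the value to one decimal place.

Cathode: Tl⁺/Tl; anode: Zn²⁺/Zn. E°cell = +0.44 V, n = 2.
log K = nE°cell / 0.0592 = (2)(+0.44) / 0.0592 = 14.9.

14.9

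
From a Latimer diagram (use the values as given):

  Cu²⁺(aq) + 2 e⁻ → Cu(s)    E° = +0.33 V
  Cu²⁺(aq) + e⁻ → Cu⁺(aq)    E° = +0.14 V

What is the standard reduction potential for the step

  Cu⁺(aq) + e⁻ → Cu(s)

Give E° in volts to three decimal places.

+0.520 V

Sequential free energies add, so n₃E°₃ = n₁E°₁ + n₂E°₂.
With n₃ = 2, and the known step contributing 1×(+0.14) V, the unknown satisfies 1·E° = 2×(+0.33) − 1×(+0.14) = +0.520.
E° = +0.520 / 1 = +0.520 V.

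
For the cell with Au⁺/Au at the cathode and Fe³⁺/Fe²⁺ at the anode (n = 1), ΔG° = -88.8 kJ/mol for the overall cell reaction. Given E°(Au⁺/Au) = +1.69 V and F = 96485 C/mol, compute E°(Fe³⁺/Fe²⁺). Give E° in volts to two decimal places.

+0.77 V

E°cell = −ΔG°/(nF) = −(-88.8×10³)/((1)(96485)) = +0.920 V.
Since Au⁺/Au is the cathode and Fe³⁺/Fe²⁺ the anode, E°cell = E°(Au⁺/Au) − E°(Fe³⁺/Fe²⁺).
So E°(Fe³⁺/Fe²⁺) = E°(Au⁺/Au) − E°cell = (+1.69) − (+0.920) = +0.77 V.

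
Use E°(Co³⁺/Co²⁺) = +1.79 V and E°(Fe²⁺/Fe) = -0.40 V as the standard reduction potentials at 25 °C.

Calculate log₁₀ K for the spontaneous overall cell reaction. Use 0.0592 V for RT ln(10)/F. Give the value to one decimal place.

74.0

Cathode: Co³⁺/Co²⁺; anode: Fe²⁺/Fe. E°cell = +2.19 V, n = 2.
log K = nE°cell / 0.0592 = (2)(+2.19) / 0.0592 = 74.0.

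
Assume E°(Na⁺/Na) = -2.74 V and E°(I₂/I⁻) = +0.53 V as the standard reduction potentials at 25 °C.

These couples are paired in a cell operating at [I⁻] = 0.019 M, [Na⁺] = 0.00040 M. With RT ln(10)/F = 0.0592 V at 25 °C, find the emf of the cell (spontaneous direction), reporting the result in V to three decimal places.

I₂/I⁻ is the cathode (higher E°), Na⁺/Na the anode: E°cell = +0.53 − (-2.74) = +3.27 V, n = 2.
Overall: I₂(s) + 2 Na(s) → 2 I⁻(aq) + 2 Na⁺(aq)
Q = [I⁻]^2·[Na⁺]^2; log Q = -10.238.
E = E° − (0.0592/n) log Q = +3.27 − (0.0592/2)(-10.238) = +3.573 V.

+3.573 V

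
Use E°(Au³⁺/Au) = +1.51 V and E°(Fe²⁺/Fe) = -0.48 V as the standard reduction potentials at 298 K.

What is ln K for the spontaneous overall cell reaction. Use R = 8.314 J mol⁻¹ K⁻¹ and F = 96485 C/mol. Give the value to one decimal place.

Cathode: Au³⁺/Au; anode: Fe²⁺/Fe. E°cell = (+1.51) − (-0.48) = +1.99 V, with n = 6.
ΔG° = −nFE° = −RT ln K, so ln K = nFE°/(RT) = (6)(96485)(+1.99) / ((8.314)(298)) = 464.984.

465.0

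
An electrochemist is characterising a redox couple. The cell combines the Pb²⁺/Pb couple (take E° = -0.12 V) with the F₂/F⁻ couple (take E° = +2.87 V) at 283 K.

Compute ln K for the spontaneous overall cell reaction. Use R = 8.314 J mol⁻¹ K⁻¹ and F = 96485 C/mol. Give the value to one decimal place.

245.2

Cathode: F₂/F⁻; anode: Pb²⁺/Pb. E°cell = (+2.87) − (-0.12) = +2.99 V, with n = 2.
ΔG° = −nFE° = −RT ln K, so ln K = nFE°/(RT) = (2)(96485)(+2.99) / ((8.314)(283)) = 245.225.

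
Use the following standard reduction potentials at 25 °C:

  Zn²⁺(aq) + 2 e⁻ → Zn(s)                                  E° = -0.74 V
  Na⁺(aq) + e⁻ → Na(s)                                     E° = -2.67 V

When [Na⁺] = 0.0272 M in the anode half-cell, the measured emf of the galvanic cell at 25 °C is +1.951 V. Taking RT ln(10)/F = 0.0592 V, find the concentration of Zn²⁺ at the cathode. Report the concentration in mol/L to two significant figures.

0.0038 M

Zn²⁺/Zn is the cathode, Na⁺/Na the anode: E°cell = +1.93 V, n = 2.
Overall reaction: Zn²⁺(aq) + 2 Na(s) → Zn(s) + 2 Na⁺(aq); Q = [Na⁺]^2/[Zn²⁺]^1.
From E = E° − (0.0592/n) log Q: log Q = (E° − E)·n/0.0592 = (+1.93 − (+1.951))·2/0.0592 = -0.7095.
So 1·log[Zn²⁺] = 2·log(0.0272) − log Q = -3.1309 − (-0.7095) = -2.4214; [Zn²⁺] = 10^(-2.4214) ≈ 0.0038 M.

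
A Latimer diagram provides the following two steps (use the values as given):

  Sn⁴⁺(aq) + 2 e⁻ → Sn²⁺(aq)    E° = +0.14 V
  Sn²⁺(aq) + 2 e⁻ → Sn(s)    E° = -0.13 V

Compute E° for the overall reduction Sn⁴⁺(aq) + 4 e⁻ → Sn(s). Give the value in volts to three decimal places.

Adding the free-energy changes (−nFE°) of the two steps gives −n₃FE°₃ = −n₁FE°₁ − n₂FE°₂.
E°₃ = (2×+0.14 + 2×-0.13) / 4 = (+0.020) / 4 = +0.005 V.

+0.005 V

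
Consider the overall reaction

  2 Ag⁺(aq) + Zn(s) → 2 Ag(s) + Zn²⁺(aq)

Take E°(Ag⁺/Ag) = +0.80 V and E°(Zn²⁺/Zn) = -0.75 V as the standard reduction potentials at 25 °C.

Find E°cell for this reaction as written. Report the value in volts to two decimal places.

The Ag⁺/Ag couple has the higher reduction potential, so it is the cathode; Zn²⁺/Zn is oxidised at the anode.
E°cell = E°(cathode) − E°(anode) = (+0.80) − (-0.75) = +1.55 V.
Since E°cell > 0, the reaction is spontaneous under standard conditions.

+1.55 V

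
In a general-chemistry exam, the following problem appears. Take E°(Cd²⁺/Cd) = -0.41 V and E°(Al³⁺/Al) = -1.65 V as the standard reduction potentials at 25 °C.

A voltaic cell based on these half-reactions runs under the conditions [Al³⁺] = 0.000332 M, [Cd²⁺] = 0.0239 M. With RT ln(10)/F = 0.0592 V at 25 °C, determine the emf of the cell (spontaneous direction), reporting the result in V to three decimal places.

+1.261 V

Cd²⁺/Cd is the cathode (higher E°), Al³⁺/Al the anode: E°cell = -0.41 − (-1.65) = +1.24 V, n = 6.
Overall: 3 Cd²⁺(aq) + 2 Al(s) → 3 Cd(s) + 2 Al³⁺(aq)
Q = [Al³⁺]^2 / ([Cd²⁺]^3); log Q = -2.093.
E = E° − (0.0592/n) log Q = +1.24 − (0.0592/6)(-2.093) = +1.261 V.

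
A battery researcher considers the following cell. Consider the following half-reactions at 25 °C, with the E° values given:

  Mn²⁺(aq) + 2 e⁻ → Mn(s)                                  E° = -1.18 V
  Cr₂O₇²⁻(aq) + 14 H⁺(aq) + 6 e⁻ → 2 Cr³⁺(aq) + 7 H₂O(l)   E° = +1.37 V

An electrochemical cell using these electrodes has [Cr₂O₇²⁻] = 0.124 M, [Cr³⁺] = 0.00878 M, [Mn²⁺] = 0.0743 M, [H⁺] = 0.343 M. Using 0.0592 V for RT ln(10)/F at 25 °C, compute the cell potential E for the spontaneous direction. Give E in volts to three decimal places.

+2.551 V

Cr₂O₇²⁻/Cr³⁺ is the cathode (higher E°), Mn²⁺/Mn the anode: E°cell = +1.37 − (-1.18) = +2.55 V, n = 6.
Overall: Cr₂O₇²⁻(aq) + 14 H⁺(aq) + 3 Mn(s) → 2 Cr³⁺(aq) + 7 H₂O(l) + 3 Mn²⁺(aq)
Q = [Cr³⁺]^2·[Mn²⁺]^3 / ([Cr₂O₇²⁻]·[H⁺]^14); log Q = -0.088.
E = E° − (0.0592/n) log Q = +2.55 − (0.0592/6)(-0.088) = +2.551 V.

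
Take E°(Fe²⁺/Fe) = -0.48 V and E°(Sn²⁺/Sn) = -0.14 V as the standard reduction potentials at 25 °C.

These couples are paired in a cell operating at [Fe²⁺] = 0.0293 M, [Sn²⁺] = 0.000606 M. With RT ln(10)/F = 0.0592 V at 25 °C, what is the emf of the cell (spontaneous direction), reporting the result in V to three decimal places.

Sn²⁺/Sn is the cathode (higher E°), Fe²⁺/Fe the anode: E°cell = -0.14 − (-0.48) = +0.34 V, n = 2.
Overall: Sn²⁺(aq) + Fe(s) → Sn(s) + Fe²⁺(aq)
Q = [Fe²⁺] / ([Sn²⁺]); log Q = 1.684.
E = E° − (0.0592/n) log Q = +0.34 − (0.0592/2)(1.684) = +0.290 V.

+0.290 V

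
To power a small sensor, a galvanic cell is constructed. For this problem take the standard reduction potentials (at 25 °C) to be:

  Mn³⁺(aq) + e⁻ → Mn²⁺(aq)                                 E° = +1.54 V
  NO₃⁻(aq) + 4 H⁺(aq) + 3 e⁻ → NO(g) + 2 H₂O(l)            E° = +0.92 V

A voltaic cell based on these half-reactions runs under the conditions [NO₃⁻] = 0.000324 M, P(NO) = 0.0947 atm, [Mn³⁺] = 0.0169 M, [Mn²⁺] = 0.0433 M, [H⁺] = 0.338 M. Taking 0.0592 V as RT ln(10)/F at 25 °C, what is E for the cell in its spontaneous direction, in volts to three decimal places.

Mn³⁺/Mn²⁺ is the cathode (higher E°), NO₃⁻/NO the anode: E°cell = +1.54 − (+0.92) = +0.62 V, n = 3.
Overall: 3 Mn³⁺(aq) + NO(g) + 2 H₂O(l) → 3 Mn²⁺(aq) + NO₃⁻(aq) + 4 H⁺(aq)
Q = [Mn²⁺]^3·[NO₃⁻]·[H⁺]^4 / ([Mn³⁺]^3·P(NO)); log Q = -3.124.
E = E° − (0.0592/n) log Q = +0.62 − (0.0592/3)(-3.124) = +0.682 V.

+0.682 V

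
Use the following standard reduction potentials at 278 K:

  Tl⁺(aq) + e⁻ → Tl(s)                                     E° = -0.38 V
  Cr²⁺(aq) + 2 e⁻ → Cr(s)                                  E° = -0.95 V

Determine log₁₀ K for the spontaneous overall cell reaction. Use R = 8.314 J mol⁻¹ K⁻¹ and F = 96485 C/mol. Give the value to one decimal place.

20.7

Cathode: Tl⁺/Tl; anode: Cr²⁺/Cr. E°cell = (-0.38) − (-0.95) = +0.57 V, with n = 2.
ΔG° = −nFE° = −RT ln K, so ln K = nFE°/(RT) = (2)(96485)(+0.57) / ((8.314)(278)) = 47.589.
log₁₀ K = 47.589 / ln 10 = 20.7.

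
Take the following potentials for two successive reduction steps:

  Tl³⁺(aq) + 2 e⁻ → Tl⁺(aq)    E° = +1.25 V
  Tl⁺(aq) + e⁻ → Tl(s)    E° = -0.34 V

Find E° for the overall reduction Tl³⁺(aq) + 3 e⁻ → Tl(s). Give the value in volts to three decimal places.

+0.720 V

Standard free energies of sequential steps add: ΔG°₃ = ΔG°₁ + ΔG°₂, so n₃E°₃ = n₁E°₁ + n₂E°₂.
E°₃ = (2×+1.25 + 1×-0.34) / 3 = (+2.160) / 3 = +0.720 V.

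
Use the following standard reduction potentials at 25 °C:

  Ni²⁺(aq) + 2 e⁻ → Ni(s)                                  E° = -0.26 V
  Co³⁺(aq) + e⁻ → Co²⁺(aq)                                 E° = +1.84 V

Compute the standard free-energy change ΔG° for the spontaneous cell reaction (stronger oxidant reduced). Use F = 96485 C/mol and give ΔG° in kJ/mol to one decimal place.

-405.2 kJ/mol

Co³⁺/Co²⁺ (E° = +1.84 V) is the cathode; Ni²⁺/Ni (E° = -0.26 V) is the anode, so E°cell = +2.10 V.
Balancing electrons gives n = 2 (lcm of 1 and 2).
ΔG° = −nFE° = −(2)(96485)(+2.10) = -405,237 J = -405.2 kJ/mol.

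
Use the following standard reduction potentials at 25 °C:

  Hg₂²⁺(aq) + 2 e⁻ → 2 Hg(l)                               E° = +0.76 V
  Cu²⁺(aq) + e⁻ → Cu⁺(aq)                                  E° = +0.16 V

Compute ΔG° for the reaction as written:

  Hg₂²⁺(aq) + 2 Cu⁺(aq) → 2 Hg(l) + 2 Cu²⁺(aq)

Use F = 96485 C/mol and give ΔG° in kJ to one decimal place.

As written, Hg₂²⁺/Hg is reduced (cathode) and Cu²⁺/Cu⁺ is oxidised (anode), so E°cell = (+0.76) − (+0.16) = +0.60 V.
Balancing electrons gives n = 2.
ΔG° = −nFE° = −(2)(96485)(+0.60) = -115,782 J = -115.8 kJ.

-115.8 kJ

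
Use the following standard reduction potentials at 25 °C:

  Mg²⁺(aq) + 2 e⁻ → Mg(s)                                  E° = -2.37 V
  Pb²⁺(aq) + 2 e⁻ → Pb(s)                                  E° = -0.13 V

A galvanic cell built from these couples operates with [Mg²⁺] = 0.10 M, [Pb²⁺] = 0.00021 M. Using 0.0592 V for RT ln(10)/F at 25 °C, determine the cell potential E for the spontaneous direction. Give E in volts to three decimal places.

Pb²⁺/Pb is the cathode (higher E°), Mg²⁺/Mg the anode: E°cell = -0.13 − (-2.37) = +2.24 V, n = 2.
Overall: Pb²⁺(aq) + Mg(s) → Pb(s) + Mg²⁺(aq)
Q = [Mg²⁺] / ([Pb²⁺]); log Q = 2.678.
E = E° − (0.0592/n) log Q = +2.24 − (0.0592/2)(2.678) = +2.161 V.

+2.161 V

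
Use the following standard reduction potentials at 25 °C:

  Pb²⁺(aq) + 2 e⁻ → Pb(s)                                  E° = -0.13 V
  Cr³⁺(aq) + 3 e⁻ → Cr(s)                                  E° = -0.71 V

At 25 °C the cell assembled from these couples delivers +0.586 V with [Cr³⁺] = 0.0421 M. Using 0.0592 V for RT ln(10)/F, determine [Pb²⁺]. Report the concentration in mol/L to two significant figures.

0.19 M

Pb²⁺/Pb is the cathode, Cr³⁺/Cr the anode: E°cell = +0.58 V, n = 6.
Overall reaction: 3 Pb²⁺(aq) + 2 Cr(s) → 3 Pb(s) + 2 Cr³⁺(aq); Q = [Cr³⁺]^2/[Pb²⁺]^3.
From E = E° − (0.0592/n) log Q: log Q = (E° − E)·n/0.0592 = (+0.58 − (+0.586))·6/0.0592 = -0.6081.
So 3·log[Pb²⁺] = 2·log(0.0421) − log Q = -2.7514 − (-0.6081) = -2.1433; log[Pb²⁺] = -2.1433 / 3 = -0.7144; [Pb²⁺] = 10^(-0.7144) ≈ 0.19 M.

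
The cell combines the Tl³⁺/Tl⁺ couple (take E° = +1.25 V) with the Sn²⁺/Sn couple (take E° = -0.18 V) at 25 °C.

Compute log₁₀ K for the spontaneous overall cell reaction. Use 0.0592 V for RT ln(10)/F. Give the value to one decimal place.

Cathode: Tl³⁺/Tl⁺; anode: Sn²⁺/Sn. E°cell = +1.43 V, n = 2.
log K = nE°cell / 0.0592 = (2)(+1.43) / 0.0592 = 48.3.

48.3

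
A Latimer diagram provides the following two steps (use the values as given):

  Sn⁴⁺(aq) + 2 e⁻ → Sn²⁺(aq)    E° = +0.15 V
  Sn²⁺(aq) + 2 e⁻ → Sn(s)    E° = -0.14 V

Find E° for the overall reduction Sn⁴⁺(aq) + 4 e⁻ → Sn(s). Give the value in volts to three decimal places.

Standard free energies of sequential steps add: ΔG°₃ = ΔG°₁ + ΔG°₂, so n₃E°₃ = n₁E°₁ + n₂E°₂.
E°₃ = (2×+0.15 + 2×-0.14) / 4 = (+0.020) / 4 = +0.005 V.

+0.005 V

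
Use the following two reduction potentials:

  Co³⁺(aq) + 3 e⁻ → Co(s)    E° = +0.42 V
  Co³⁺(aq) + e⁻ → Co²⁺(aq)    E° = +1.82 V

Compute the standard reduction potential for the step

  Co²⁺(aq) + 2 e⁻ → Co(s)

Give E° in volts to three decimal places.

-0.280 V

Sequential free energies add, so n₃E°₃ = n₁E°₁ + n₂E°₂.
With n₃ = 3, and the known step contributing 1×(+1.82) V, the unknown satisfies 2·E° = 3×(+0.42) − 1×(+1.82) = -0.560.
E° = -0.560 / 2 = -0.280 V.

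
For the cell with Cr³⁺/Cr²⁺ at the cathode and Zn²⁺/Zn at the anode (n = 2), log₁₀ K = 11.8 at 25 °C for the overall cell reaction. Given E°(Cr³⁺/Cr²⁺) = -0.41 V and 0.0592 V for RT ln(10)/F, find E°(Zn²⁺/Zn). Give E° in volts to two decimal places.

-0.76 V

E°cell = (0.0592/n)·log K = (0.0592/2)(11.8) = +0.349 V.
Since Cr³⁺/Cr²⁺ is the cathode and Zn²⁺/Zn the anode, E°cell = E°(Cr³⁺/Cr²⁺) − E°(Zn²⁺/Zn).
So E°(Zn²⁺/Zn) = E°(Cr³⁺/Cr²⁺) − E°cell = (-0.41) − (+0.349) = -0.76 V.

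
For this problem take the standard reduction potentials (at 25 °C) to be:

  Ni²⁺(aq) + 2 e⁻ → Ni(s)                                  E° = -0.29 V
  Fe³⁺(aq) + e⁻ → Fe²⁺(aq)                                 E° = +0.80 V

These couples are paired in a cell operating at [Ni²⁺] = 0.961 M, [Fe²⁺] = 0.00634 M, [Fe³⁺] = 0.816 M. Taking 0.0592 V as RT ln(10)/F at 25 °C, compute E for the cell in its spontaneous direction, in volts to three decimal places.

Fe³⁺/Fe²⁺ is the cathode (higher E°), Ni²⁺/Ni the anode: E°cell = +0.80 − (-0.29) = +1.09 V, n = 2.
Overall: 2 Fe³⁺(aq) + Ni(s) → 2 Fe²⁺(aq) + Ni²⁺(aq)
Q = [Fe²⁺]^2·[Ni²⁺] / ([Fe³⁺]^2); log Q = -4.236.
E = E° − (0.0592/n) log Q = +1.09 − (0.0592/2)(-4.236) = +1.215 V.

+1.215 V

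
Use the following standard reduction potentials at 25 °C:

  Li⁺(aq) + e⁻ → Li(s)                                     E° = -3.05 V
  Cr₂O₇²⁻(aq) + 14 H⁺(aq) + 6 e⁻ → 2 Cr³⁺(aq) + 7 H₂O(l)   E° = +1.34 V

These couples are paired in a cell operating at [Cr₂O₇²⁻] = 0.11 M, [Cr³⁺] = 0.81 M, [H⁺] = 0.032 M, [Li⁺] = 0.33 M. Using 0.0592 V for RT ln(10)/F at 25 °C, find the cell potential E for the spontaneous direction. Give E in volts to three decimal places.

+4.204 V

Cr₂O₇²⁻/Cr³⁺ is the cathode (higher E°), Li⁺/Li the anode: E°cell = +1.34 − (-3.05) = +4.39 V, n = 6.
Overall: Cr₂O₇²⁻(aq) + 14 H⁺(aq) + 6 Li(s) → 2 Cr³⁺(aq) + 7 H₂O(l) + 6 Li⁺(aq)
Q = [Cr³⁺]^2·[Li⁺]^6 / ([Cr₂O₇²⁻]·[H⁺]^14); log Q = 18.815.
E = E° − (0.0592/n) log Q = +4.39 − (0.0592/6)(18.815) = +4.204 V.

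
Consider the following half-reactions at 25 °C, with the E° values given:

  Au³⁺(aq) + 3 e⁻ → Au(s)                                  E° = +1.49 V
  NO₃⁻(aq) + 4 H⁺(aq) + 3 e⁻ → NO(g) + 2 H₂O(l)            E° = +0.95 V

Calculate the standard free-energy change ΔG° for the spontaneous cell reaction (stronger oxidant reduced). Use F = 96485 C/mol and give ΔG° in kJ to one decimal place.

-156.3 kJ

Au³⁺/Au (E° = +1.49 V) is the cathode; NO₃⁻/NO (E° = +0.95 V) is the anode, so E°cell = +0.54 V.
Balancing electrons gives n = 3 (lcm of 3 and 3).
ΔG° = −nFE° = −(3)(96485)(+0.54) = -156,306 J = -156.3 kJ.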